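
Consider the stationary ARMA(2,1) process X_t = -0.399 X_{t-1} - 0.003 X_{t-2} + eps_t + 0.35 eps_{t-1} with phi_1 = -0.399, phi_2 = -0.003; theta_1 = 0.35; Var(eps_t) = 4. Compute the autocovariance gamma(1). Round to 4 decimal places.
\gamma(1) = -0.1997

Multiply the model equation by X_{t-k} and take expectations. With theta_0 = psi_0 = 1 and psi_j the MA(infinity) weights, this gives
  gamma(k) - sum_i phi_i gamma(k-i) = c_k,
  c_k = sigma^2 * sum_{j=k..q} theta_j psi_{j-k}   (c_k = 0 for k > q),
using gamma(-m) = gamma(m).
psi-weights needed (psi_j = theta_j + sum_i phi_i psi_{j-i}):
  psi_1 = theta_1 + phi_1 = 0.35 + (-0.399) = -0.049
Right-hand sides:
  c_0 = sigma^2 (1 + theta_1 psi_1) = 4 * (1 + (0.35)(-0.049)) = 4 * 0.98285 = 3.9314
  c_1 = sigma^2 theta_1 = 4 * (0.35) = 1.4
  c_2 = 0
Equations for k = 0, 1, 2 (AR order 2, c_2 = 0):
  (E0) gamma(0) = phi_1 gamma(1) + phi_2 gamma(2) + c_0
  (E1) gamma(1) = phi_1 gamma(0) + phi_2 gamma(1) + c_1
  (E2) gamma(2) = phi_1 gamma(1) + phi_2 gamma(0)
From (E1): gamma(1) = A gamma(0) + B with
  A = phi_1 / (1 - phi_2) = -0.399 / 1.003 = -0.397807,   B = c_1 / (1 - phi_2) = 1.4 / 1.003 = 1.395813.
Insert (E2) into (E0): gamma(0) (1 - phi_2^2) = phi_1 (1 + phi_2) gamma(1) + c_0.
  phi_1 (1 + phi_2) = (-0.399)(0.997) = -0.397803,   1 - phi_2^2 = 0.999991.
Replace gamma(1) by A gamma(0) + B and collect gamma(0):
  gamma(0) [0.999991 - (-0.397803)(-0.397807)] = (-0.397803)(1.395813) + 3.9314
  gamma(0) * 0.841742 = 3.376142
  gamma(0) = 3.376142 / 0.841742 = 4.010897.
  gamma(1) = A gamma(0) + B = (-0.397807)(4.010897) + (1.395813) = -0.199749.
Therefore gamma(1) = -0.1997 (to 4 decimal places).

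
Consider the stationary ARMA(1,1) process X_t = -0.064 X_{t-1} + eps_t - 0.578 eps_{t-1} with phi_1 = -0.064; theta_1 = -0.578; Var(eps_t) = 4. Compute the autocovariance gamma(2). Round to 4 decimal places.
\gamma(2) = 0.1711

Multiply the model equation by X_{t-k} and take expectations. With theta_0 = psi_0 = 1 and psi_j the MA(infinity) weights, this gives
  gamma(k) - sum_i phi_i gamma(k-i) = c_k,
  c_k = sigma^2 * sum_{j=k..q} theta_j psi_{j-k}   (c_k = 0 for k > q),
using gamma(-m) = gamma(m).
psi-weights needed (psi_j = theta_j + sum_i phi_i psi_{j-i}):
  psi_1 = theta_1 + phi_1 = -0.578 + (-0.064) = -0.642
Right-hand sides:
  c_0 = sigma^2 (1 + theta_1 psi_1) = 4 * (1 + (-0.578)(-0.642)) = 4 * 1.371076 = 5.484304
  c_1 = sigma^2 theta_1 = 4 * (-0.578) = -2.312
  c_2 = 0
Equations for k = 0 and k = 1 (AR order 1):
  gamma(0) = phi_1 gamma(1) + c_0
  gamma(1) = phi_1 gamma(0) + c_1
Substituting the second into the first: gamma(0) (1 - phi_1^2) = c_0 + phi_1 c_1, so
  gamma(0) = (c_0 + phi_1 c_1) / (1 - phi_1^2) = (5.484304 + (-0.064)(-2.312)) / (1 - (-0.064)^2) = 5.632272 / 0.995904 = 5.655437.
  gamma(1) = phi_1 gamma(0) + c_1 = (-0.064)(5.655437) + (-2.312) = -2.673948.
For k = 2 (> q): gamma(2) = phi_1 gamma(1) = (-0.064)(-2.673948) = 0.171133.
Therefore gamma(2) = 0.1711 (to 4 decimal places).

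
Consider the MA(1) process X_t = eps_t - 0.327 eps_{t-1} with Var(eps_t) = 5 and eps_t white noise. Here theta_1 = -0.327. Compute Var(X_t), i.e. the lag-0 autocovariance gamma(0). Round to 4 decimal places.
\gamma(0) = 5.5346

For an MA(q) process X_t = eps_t + sum_i theta_i eps_{t-i} with
Var(eps_t) = sigma^2, the variance is
  gamma(0) = sigma^2 * (1 + sum_i theta_i^2).
  sum_i theta_i^2 = (-0.327)^2 = 0.106929.
  gamma(0) = 5 * (1 + 0.106929) = 5 * 1.106929 = 5.534645, which rounds to 5.5346.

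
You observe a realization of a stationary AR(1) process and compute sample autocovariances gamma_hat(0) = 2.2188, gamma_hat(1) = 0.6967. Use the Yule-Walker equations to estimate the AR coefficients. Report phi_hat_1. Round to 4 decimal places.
\hat\phi_{1} = 0.3140

The Yule-Walker equations for an AR(p) process read, in matrix form,
  Gamma_p phi = r_p,   with   (Gamma_p)_{ij} = gamma(|i - j|),
                       (r_p)_i = gamma(i),   i,j = 1..p.
Substitute the sample gammas (Toeplitz matrix and right-hand side of size 1):
  Gamma_p = [[2.2188]]
  r_p     = [0.6967]
With p = 1 this is the single equation gamma(0) phi_1 = gamma(1):
  phi_hat_1 = gamma(1) / gamma(0) = 0.6967 / 2.2188 = 0.3140.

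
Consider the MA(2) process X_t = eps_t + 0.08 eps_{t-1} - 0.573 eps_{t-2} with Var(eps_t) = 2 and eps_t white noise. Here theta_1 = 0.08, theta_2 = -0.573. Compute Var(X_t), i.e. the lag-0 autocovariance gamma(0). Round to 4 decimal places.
\gamma(0) = 2.6695

For an MA(q) process X_t = eps_t + sum_i theta_i eps_{t-i} with
Var(eps_t) = sigma^2, the variance is
  gamma(0) = sigma^2 * (1 + sum_i theta_i^2).
  sum_i theta_i^2 = (0.08)^2 + (-0.573)^2 = 0.0064 + 0.328329 = 0.334729.
  gamma(0) = 2 * (1 + 0.334729) = 2 * 1.334729 = 2.669458, which rounds to 2.6695.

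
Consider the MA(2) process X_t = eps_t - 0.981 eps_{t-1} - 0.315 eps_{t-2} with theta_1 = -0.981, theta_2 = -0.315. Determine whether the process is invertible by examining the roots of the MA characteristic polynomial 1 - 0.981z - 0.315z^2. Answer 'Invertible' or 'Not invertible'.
\text{Not invertible}

The MA(q) characteristic polynomial is P(z) = 1 - 0.981z - 0.315z^2.
Invertibility requires all roots to lie outside the unit circle, i.e. |z| > 1 for every root.
Set 1 + (-0.981) z + (-0.315) z^2 = 0, i.e. a z^2 + b z + c = 0 with a = -0.315, b = -0.981, c = 1.
Discriminant D = b^2 - 4ac = (-0.981)^2 - 4*(-0.315)*1 = 0.962361 - (-1.26) = 2.222361.
D >= 0, so the roots are real: z = (-b +/- sqrt(D)) / (2a) = (0.981 +/- 1.490759) / (-0.63).
  z_1 = (0.981 + 1.490759) / (-0.63) = -3.9234,   |z_1| = 3.9234.
  z_2 = (0.981 - 1.490759) / (-0.63) = 0.8091,   |z_2| = 0.8091.
Moduli of all roots: 3.9234, 0.8091.
All moduli strictly greater than 1? No.
Verdict: Not invertible.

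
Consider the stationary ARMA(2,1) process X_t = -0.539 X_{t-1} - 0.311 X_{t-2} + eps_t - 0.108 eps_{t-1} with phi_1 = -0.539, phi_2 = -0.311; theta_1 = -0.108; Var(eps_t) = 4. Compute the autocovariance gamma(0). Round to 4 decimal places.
\gamma(0) = 5.8645

Multiply the model equation by X_{t-k} and take expectations. With theta_0 = psi_0 = 1 and psi_j the MA(infinity) weights, this gives
  gamma(k) - sum_i phi_i gamma(k-i) = c_k,
  c_k = sigma^2 * sum_{j=k..q} theta_j psi_{j-k}   (c_k = 0 for k > q),
using gamma(-m) = gamma(m).
psi-weights needed (psi_j = theta_j + sum_i phi_i psi_{j-i}):
  psi_1 = theta_1 + phi_1 = -0.108 + (-0.539) = -0.647
Right-hand sides:
  c_0 = sigma^2 (1 + theta_1 psi_1) = 4 * (1 + (-0.108)(-0.647)) = 4 * 1.069876 = 4.279504
  c_1 = sigma^2 theta_1 = 4 * (-0.108) = -0.432
  c_2 = 0
Equations for k = 0, 1, 2 (AR order 2, c_2 = 0):
  (E0) gamma(0) = phi_1 gamma(1) + phi_2 gamma(2) + c_0
  (E1) gamma(1) = phi_1 gamma(0) + phi_2 gamma(1) + c_1
  (E2) gamma(2) = phi_1 gamma(1) + phi_2 gamma(0)
From (E1): gamma(1) = A gamma(0) + B with
  A = phi_1 / (1 - phi_2) = -0.539 / 1.311 = -0.411137,   B = c_1 / (1 - phi_2) = -0.432 / 1.311 = -0.329519.
Insert (E2) into (E0): gamma(0) (1 - phi_2^2) = phi_1 (1 + phi_2) gamma(1) + c_0.
  phi_1 (1 + phi_2) = (-0.539)(0.689) = -0.371371,   1 - phi_2^2 = 0.903279.
Replace gamma(1) by A gamma(0) + B and collect gamma(0):
  gamma(0) [0.903279 - (-0.371371)(-0.411137)] = (-0.371371)(-0.329519) + 4.279504
  gamma(0) * 0.750595 = 4.401878
  gamma(0) = 4.401878 / 0.750595 = 5.86452.
Therefore gamma(0) = 5.8645 (to 4 decimal places).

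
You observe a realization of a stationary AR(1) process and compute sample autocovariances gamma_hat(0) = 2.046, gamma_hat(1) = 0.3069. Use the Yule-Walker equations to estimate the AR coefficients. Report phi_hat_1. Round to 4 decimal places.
\hat\phi_{1} = 0.1500

The Yule-Walker equations for an AR(p) process read, in matrix form,
  Gamma_p phi = r_p,   with   (Gamma_p)_{ij} = gamma(|i - j|),
                       (r_p)_i = gamma(i),   i,j = 1..p.
Substitute the sample gammas (Toeplitz matrix and right-hand side of size 1):
  Gamma_p = [[2.046]]
  r_p     = [0.3069]
With p = 1 this is the single equation gamma(0) phi_1 = gamma(1):
  phi_hat_1 = gamma(1) / gamma(0) = 0.3069 / 2.046 = 0.1500.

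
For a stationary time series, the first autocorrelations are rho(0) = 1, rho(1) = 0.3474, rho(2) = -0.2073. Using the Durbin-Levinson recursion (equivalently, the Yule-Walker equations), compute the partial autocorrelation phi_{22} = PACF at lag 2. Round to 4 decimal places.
\phi_{22} = -0.3730

The PACF at lag k is phi_{kk}, the last component of the solution
to the Yule-Walker system G_k phi = r_k where
  (G_k)_{ij} = rho(|i - j|), (r_k)_i = rho(i), i,j = 1..k.
Equivalently, Durbin-Levinson gives phi_{kk} iteratively:
  phi_{11} = rho(1)
  phi_{kk} = [rho(k) - sum_{j=1..k-1} phi_{k-1,j} rho(k-j)]
            / [1 - sum_{j=1..k-1} phi_{k-1,j} rho(j)],
  phi_{k,j} = phi_{k-1,j} - phi_{kk} phi_{k-1,k-j},  j = 1..k-1.
Step k = 1:
  phi_11 = rho(1) = 0.3474.
Step k = 2:
  phi_22 = [rho(2) - phi_11 rho(1)] / [1 - phi_11 rho(1)] = [-0.2073 - (0.3474)(0.3474)] / [1 - (0.3474)(0.3474)]
         = -0.32798676 / 0.87931324 = -0.373.
Therefore phi_{22} = -0.3730.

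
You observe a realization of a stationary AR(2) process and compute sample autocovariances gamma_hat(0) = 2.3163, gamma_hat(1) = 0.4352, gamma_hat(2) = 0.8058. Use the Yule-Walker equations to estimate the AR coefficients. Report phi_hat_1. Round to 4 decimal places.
\hat\phi_{1} = 0.1270

The Yule-Walker equations for an AR(p) process read, in matrix form,
  Gamma_p phi = r_p,   with   (Gamma_p)_{ij} = gamma(|i - j|),
                       (r_p)_i = gamma(i),   i,j = 1..p.
Substitute the sample gammas (Toeplitz matrix and right-hand side of size 2):
  Gamma_p = [[2.3163, 0.4352], [0.4352, 2.3163]]
  r_p     = [0.4352, 0.8058]
Written out:
  2.3163 phi_1 + 0.4352 phi_2 = 0.4352
  0.4352 phi_1 + 2.3163 phi_2 = 0.8058
Solve by Cramer's rule:
  det = gamma(0)^2 - gamma(1)^2 = (2.3163)^2 - (0.4352)^2 = 5.36524569 - 0.18939904 = 5.17584665
  phi_hat_1 = [gamma(1) gamma(0) - gamma(1) gamma(2)] / det = [(0.4352)(2.3163) - (0.4352)(0.8058)] / 5.17584665 = 0.6573696 / 5.17584665 = 0.127
  phi_hat_2 = [gamma(0) gamma(2) - gamma(1)^2] / det = [(2.3163)(0.8058) - (0.4352)^2] / 5.17584665 = 1.6770755 / 5.17584665 = 0.324
So phi_hat = [0.1270, 0.3240].
Therefore phi_hat_1 = 0.1270.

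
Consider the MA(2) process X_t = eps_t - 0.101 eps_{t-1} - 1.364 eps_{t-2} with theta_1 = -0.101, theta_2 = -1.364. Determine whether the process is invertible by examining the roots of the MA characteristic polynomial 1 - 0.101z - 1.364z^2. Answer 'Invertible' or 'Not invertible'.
\text{Not invertible}

The MA(q) characteristic polynomial is P(z) = 1 - 0.101z - 1.364z^2.
Invertibility requires all roots to lie outside the unit circle, i.e. |z| > 1 for every root.
Set 1 + (-0.101) z + (-1.364) z^2 = 0, i.e. a z^2 + b z + c = 0 with a = -1.364, b = -0.101, c = 1.
Discriminant D = b^2 - 4ac = (-0.101)^2 - 4*(-1.364)*1 = 0.010201 - (-5.456) = 5.466201.
D >= 0, so the roots are real: z = (-b +/- sqrt(D)) / (2a) = (0.101 +/- 2.337991) / (-2.728).
  z_1 = (0.101 + 2.337991) / (-2.728) = -0.8941,   |z_1| = 0.8941.
  z_2 = (0.101 - 2.337991) / (-2.728) = 0.82,   |z_2| = 0.82.
Moduli of all roots: 0.8941, 0.8200.
All moduli strictly greater than 1? No.
Verdict: Not invertible.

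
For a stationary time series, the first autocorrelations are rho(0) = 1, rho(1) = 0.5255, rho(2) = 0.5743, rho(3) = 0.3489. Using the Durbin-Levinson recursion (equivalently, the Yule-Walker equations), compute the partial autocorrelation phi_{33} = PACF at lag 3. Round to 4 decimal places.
\phi_{33} = -0.0749

The PACF at lag k is phi_{kk}, the last component of the solution
to the Yule-Walker system G_k phi = r_k where
  (G_k)_{ij} = rho(|i - j|), (r_k)_i = rho(i), i,j = 1..k.
Equivalently, Durbin-Levinson gives phi_{kk} iteratively:
  phi_{11} = rho(1)
  phi_{kk} = [rho(k) - sum_{j=1..k-1} phi_{k-1,j} rho(k-j)]
            / [1 - sum_{j=1..k-1} phi_{k-1,j} rho(j)],
  phi_{k,j} = phi_{k-1,j} - phi_{kk} phi_{k-1,k-j},  j = 1..k-1.
Step k = 1:
  phi_11 = rho(1) = 0.5255.
Step k = 2:
  phi_22 = [rho(2) - phi_11 rho(1)] / [1 - phi_11 rho(1)] = [0.5743 - (0.5255)(0.5255)] / [1 - (0.5255)(0.5255)]
         = 0.29814975 / 0.72384975 = 0.411895.
  Update: phi_21 = phi_11 - phi_22 phi_11 = 0.5255 - (0.411895)(0.5255) = 0.309049.
Step k = 3:
  phi_33 = [rho(3) - phi_21 rho(2) - phi_22 rho(1)] / [1 - phi_21 rho(1) - phi_22 rho(2)]
    numerator   = 0.3489 - (0.309049)(0.5743) - (0.411895)(0.5255) = -0.04503766
    denominator = 1 - (0.309049)(0.5255) - (0.411895)(0.5743) = 0.6010435
  phi_33 = -0.04503766 / 0.6010435 = -0.0749.
Therefore phi_{33} = -0.0749.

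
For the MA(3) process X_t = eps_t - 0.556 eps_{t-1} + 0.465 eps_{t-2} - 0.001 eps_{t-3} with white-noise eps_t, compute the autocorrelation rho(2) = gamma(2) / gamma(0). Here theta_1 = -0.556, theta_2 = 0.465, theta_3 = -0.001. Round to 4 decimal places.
\rho(2) = 0.3052

For an MA(q) process with theta_0 = 1, the autocovariance is
  gamma(k) = sigma^2 * sum_{i=0..q-k} theta_i * theta_{i+k},
and rho(k) = gamma(k) / gamma(0). Sigma^2 cancels.
  numerator   = (1)*(0.465) + (-0.556)*(-0.001) = 0.465556.
  denominator = (1)^2 + (-0.556)^2 + (0.465)^2 + (-0.001)^2 = 1.525362.
  rho(2) = 0.465556 / 1.525362 = 0.3052.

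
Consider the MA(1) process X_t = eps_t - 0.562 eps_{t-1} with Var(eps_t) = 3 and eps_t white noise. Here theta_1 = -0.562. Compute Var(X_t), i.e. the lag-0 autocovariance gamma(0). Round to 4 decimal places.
\gamma(0) = 3.9475

For an MA(q) process X_t = eps_t + sum_i theta_i eps_{t-i} with
Var(eps_t) = sigma^2, the variance is
  gamma(0) = sigma^2 * (1 + sum_i theta_i^2).
  sum_i theta_i^2 = (-0.562)^2 = 0.315844.
  gamma(0) = 3 * (1 + 0.315844) = 3 * 1.315844 = 3.947532, which rounds to 3.9475.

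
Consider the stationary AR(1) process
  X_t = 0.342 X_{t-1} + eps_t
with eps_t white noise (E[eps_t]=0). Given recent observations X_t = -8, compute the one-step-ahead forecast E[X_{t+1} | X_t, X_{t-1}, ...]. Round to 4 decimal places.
E[X_{t+1} \mid \mathcal F_t] = -2.7360

For an AR(p) model X_t = c + sum_i phi_i X_{t-i} + eps_t, the
one-step-ahead conditional mean is
  E[X_{t+1} | X_t, ...] = c + sum_i phi_i X_{t+1-i}.
Substitute known values:
  E[X_{t+1} | ...] = (0.342) * (-8)
                   = -2.7360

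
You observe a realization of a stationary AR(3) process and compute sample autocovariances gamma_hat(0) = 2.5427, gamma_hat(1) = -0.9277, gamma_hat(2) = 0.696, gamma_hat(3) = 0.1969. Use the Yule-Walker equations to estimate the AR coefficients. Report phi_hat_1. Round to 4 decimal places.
\hat\phi_{1} = -0.3480

The Yule-Walker equations for an AR(p) process read, in matrix form,
  Gamma_p phi = r_p,   with   (Gamma_p)_{ij} = gamma(|i - j|),
                       (r_p)_i = gamma(i),   i,j = 1..p.
Substitute the sample gammas (Toeplitz matrix and right-hand side of size 3):
  Gamma_p = [[2.5427, -0.9277, 0.696], [-0.9277, 2.5427, -0.9277], [0.696, -0.9277, 2.5427]]
  r_p     = [-0.9277, 0.696, 0.1969]
Written out (R1..R3):
  (R1) 2.5427 phi_1 - 0.9277 phi_2 + 0.696 phi_3 = -0.9277
  (R2) -0.9277 phi_1 + 2.5427 phi_2 - 0.9277 phi_3 = 0.696
  (R3) 0.696 phi_1 - 0.9277 phi_2 + 2.5427 phi_3 = 0.1969
Gaussian elimination:
  R2 <- R2 - (-0.9277/2.5427) R1 = R2 - (-0.364848) R1:  2.20423 phi_2 - 0.673766 phi_3 = 0.35753
  R3 <- R3 - (0.696/2.5427) R1 = R3 - (0.273725) R1:  -0.673766 phi_2 + 2.352188 phi_3 = 0.450834
  R3 <- R3 - (-0.673766/2.20423) R2 = R3 - (-0.305669) R2:  2.146238 phi_3 = 0.56012
Back-substitution:
  phi_hat_3 = 0.56012 / 2.146238 = 0.260978
  phi_hat_2 = (0.35753 - (-0.673766)(0.260978)) / 2.20423 = 0.241975
  phi_hat_1 = (-0.9277 - (-0.9277)(0.241975) - (0.696)(0.260978)) / 2.5427 = -0.348
So phi_hat = [-0.3480, 0.2420, 0.2610].
Therefore phi_hat_1 = -0.3480.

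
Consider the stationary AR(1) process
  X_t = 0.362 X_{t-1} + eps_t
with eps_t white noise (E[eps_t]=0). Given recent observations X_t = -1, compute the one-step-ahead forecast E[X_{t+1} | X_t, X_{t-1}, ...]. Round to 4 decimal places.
E[X_{t+1} \mid \mathcal F_t] = -0.3620

For an AR(p) model X_t = c + sum_i phi_i X_{t-i} + eps_t, the
one-step-ahead conditional mean is
  E[X_{t+1} | X_t, ...] = c + sum_i phi_i X_{t+1-i}.
Substitute known values:
  E[X_{t+1} | ...] = (0.362) * (-1)
                   = -0.3620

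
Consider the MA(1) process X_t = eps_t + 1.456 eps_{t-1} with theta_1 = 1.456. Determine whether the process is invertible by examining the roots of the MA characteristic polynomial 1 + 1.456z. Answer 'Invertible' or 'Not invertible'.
\text{Not invertible}

The MA(q) characteristic polynomial is P(z) = 1 + 1.456z.
Invertibility requires all roots to lie outside the unit circle, i.e. |z| > 1 for every root.
This is linear in z: 1 + (1.456) z = 0  =>  z = -1/(1.456) = -0.686813,  |z| = 0.686813.
Moduli of all roots: 0.6868.
All moduli strictly greater than 1? No.
Verdict: Not invertible.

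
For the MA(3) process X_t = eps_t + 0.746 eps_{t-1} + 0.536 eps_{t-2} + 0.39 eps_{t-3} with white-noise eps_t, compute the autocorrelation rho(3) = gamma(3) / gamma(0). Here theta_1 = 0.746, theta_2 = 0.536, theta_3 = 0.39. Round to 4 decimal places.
\rho(3) = 0.1954

For an MA(q) process with theta_0 = 1, the autocovariance is
  gamma(k) = sigma^2 * sum_{i=0..q-k} theta_i * theta_{i+k},
and rho(k) = gamma(k) / gamma(0). Sigma^2 cancels.
  numerator   = (1)*(0.39) = 0.39.
  denominator = (1)^2 + (0.746)^2 + (0.536)^2 + (0.39)^2 = 1.995912.
  rho(3) = 0.39 / 1.995912 = 0.1954.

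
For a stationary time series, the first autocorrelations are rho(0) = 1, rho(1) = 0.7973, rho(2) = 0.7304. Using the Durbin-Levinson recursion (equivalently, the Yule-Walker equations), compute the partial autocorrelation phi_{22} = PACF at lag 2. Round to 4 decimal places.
\phi_{22} = 0.2600

The PACF at lag k is phi_{kk}, the last component of the solution
to the Yule-Walker system G_k phi = r_k where
  (G_k)_{ij} = rho(|i - j|), (r_k)_i = rho(i), i,j = 1..k.
Equivalently, Durbin-Levinson gives phi_{kk} iteratively:
  phi_{11} = rho(1)
  phi_{kk} = [rho(k) - sum_{j=1..k-1} phi_{k-1,j} rho(k-j)]
            / [1 - sum_{j=1..k-1} phi_{k-1,j} rho(j)],
  phi_{k,j} = phi_{k-1,j} - phi_{kk} phi_{k-1,k-j},  j = 1..k-1.
Step k = 1:
  phi_11 = rho(1) = 0.7973.
Step k = 2:
  phi_22 = [rho(2) - phi_11 rho(1)] / [1 - phi_11 rho(1)] = [0.7304 - (0.7973)(0.7973)] / [1 - (0.7973)(0.7973)]
         = 0.09471271 / 0.36431271 = 0.26.
Therefore phi_{22} = 0.2600.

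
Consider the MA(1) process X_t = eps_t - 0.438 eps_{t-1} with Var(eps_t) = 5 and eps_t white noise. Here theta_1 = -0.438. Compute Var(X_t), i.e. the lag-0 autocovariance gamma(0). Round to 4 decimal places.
\gamma(0) = 5.9592

For an MA(q) process X_t = eps_t + sum_i theta_i eps_{t-i} with
Var(eps_t) = sigma^2, the variance is
  gamma(0) = sigma^2 * (1 + sum_i theta_i^2).
  sum_i theta_i^2 = (-0.438)^2 = 0.191844.
  gamma(0) = 5 * (1 + 0.191844) = 5 * 1.191844 = 5.95922, which rounds to 5.9592.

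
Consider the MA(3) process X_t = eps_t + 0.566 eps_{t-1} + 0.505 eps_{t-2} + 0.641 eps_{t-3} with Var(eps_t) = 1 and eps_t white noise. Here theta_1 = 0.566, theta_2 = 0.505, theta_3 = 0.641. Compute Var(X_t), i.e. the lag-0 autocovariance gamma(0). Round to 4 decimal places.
\gamma(0) = 1.9863

For an MA(q) process X_t = eps_t + sum_i theta_i eps_{t-i} with
Var(eps_t) = sigma^2, the variance is
  gamma(0) = sigma^2 * (1 + sum_i theta_i^2).
  sum_i theta_i^2 = (0.566)^2 + (0.505)^2 + (0.641)^2 = 0.320356 + 0.255025 + 0.410881 = 0.986262.
  gamma(0) = 1 * (1 + 0.986262) = 1 * 1.986262 = 1.986262, which rounds to 1.9863.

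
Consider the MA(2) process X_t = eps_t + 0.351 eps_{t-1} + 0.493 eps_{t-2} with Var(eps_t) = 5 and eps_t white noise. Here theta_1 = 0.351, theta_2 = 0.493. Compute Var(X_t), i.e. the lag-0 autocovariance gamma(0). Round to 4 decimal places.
\gamma(0) = 6.8313

For an MA(q) process X_t = eps_t + sum_i theta_i eps_{t-i} with
Var(eps_t) = sigma^2, the variance is
  gamma(0) = sigma^2 * (1 + sum_i theta_i^2).
  sum_i theta_i^2 = (0.351)^2 + (0.493)^2 = 0.123201 + 0.243049 = 0.36625.
  gamma(0) = 5 * (1 + 0.36625) = 5 * 1.36625 = 6.83125, which rounds to 6.8313.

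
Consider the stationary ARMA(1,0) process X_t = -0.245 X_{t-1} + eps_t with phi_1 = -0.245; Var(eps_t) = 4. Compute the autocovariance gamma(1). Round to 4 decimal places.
\gamma(1) = -1.0426

Multiply the model equation by X_{t-k} and take expectations. With theta_0 = psi_0 = 1 and psi_j the MA(infinity) weights, this gives
  gamma(k) - sum_i phi_i gamma(k-i) = c_k,
  c_k = sigma^2 * sum_{j=k..q} theta_j psi_{j-k}   (c_k = 0 for k > q),
using gamma(-m) = gamma(m).
Pure AR (q = 0): c_0 = sigma^2 = 4, c_k = 0 for k >= 1.
Equations for k = 0 and k = 1 (AR order 1):
  gamma(0) = phi_1 gamma(1) + c_0
  gamma(1) = phi_1 gamma(0) + c_1
Substituting the second into the first: gamma(0) (1 - phi_1^2) = c_0 + phi_1 c_1, so
  gamma(0) = c_0 / (1 - phi_1^2) = 4 / (1 - (-0.245)^2) = 4 / 0.939975 = 4.255432.
  gamma(1) = phi_1 gamma(0) = (-0.245)(4.255432) = -1.042581.
Therefore gamma(1) = -1.0426 (to 4 decimal places).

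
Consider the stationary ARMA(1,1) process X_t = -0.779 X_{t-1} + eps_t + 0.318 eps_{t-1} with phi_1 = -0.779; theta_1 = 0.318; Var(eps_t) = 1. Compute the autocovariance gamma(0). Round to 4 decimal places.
\gamma(0) = 1.5405

Multiply the model equation by X_{t-k} and take expectations. With theta_0 = psi_0 = 1 and psi_j the MA(infinity) weights, this gives
  gamma(k) - sum_i phi_i gamma(k-i) = c_k,
  c_k = sigma^2 * sum_{j=k..q} theta_j psi_{j-k}   (c_k = 0 for k > q),
using gamma(-m) = gamma(m).
psi-weights needed (psi_j = theta_j + sum_i phi_i psi_{j-i}):
  psi_1 = theta_1 + phi_1 = 0.318 + (-0.779) = -0.461
Right-hand sides:
  c_0 = sigma^2 (1 + theta_1 psi_1) = 1 * (1 + (0.318)(-0.461)) = 1 * 0.853402 = 0.853402
  c_1 = sigma^2 theta_1 = 1 * (0.318) = 0.318
  c_2 = 0
Equations for k = 0 and k = 1 (AR order 1):
  gamma(0) = phi_1 gamma(1) + c_0
  gamma(1) = phi_1 gamma(0) + c_1
Substituting the second into the first: gamma(0) (1 - phi_1^2) = c_0 + phi_1 c_1, so
  gamma(0) = (c_0 + phi_1 c_1) / (1 - phi_1^2) = (0.853402 + (-0.779)(0.318)) / (1 - (-0.779)^2) = 0.60568 / 0.393159 = 1.540547.
Therefore gamma(0) = 1.5405 (to 4 decimal places).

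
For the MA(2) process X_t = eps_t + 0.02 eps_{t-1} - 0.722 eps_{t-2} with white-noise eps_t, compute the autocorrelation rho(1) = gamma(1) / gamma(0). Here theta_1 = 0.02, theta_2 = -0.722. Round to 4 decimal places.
\rho(1) = 0.0037

For an MA(q) process with theta_0 = 1, the autocovariance is
  gamma(k) = sigma^2 * sum_{i=0..q-k} theta_i * theta_{i+k},
and rho(k) = gamma(k) / gamma(0). Sigma^2 cancels.
  numerator   = (1)*(0.02) + (0.02)*(-0.722) = 0.00556.
  denominator = (1)^2 + (0.02)^2 + (-0.722)^2 = 1.521684.
  rho(1) = 0.00556 / 1.521684 = 0.0037.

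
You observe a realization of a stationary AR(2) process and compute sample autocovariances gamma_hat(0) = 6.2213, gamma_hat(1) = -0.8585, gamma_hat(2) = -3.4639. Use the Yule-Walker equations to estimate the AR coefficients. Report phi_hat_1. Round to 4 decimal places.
\hat\phi_{1} = -0.2190

The Yule-Walker equations for an AR(p) process read, in matrix form,
  Gamma_p phi = r_p,   with   (Gamma_p)_{ij} = gamma(|i - j|),
                       (r_p)_i = gamma(i),   i,j = 1..p.
Substitute the sample gammas (Toeplitz matrix and right-hand side of size 2):
  Gamma_p = [[6.2213, -0.8585], [-0.8585, 6.2213]]
  r_p     = [-0.8585, -3.4639]
Written out:
  6.2213 phi_1 - 0.8585 phi_2 = -0.8585
  -0.8585 phi_1 + 6.2213 phi_2 = -3.4639
Solve by Cramer's rule:
  det = gamma(0)^2 - gamma(1)^2 = (6.2213)^2 - (-0.8585)^2 = 38.70457369 - 0.73702225 = 37.96755144
  phi_hat_1 = [gamma(1) gamma(0) - gamma(1) gamma(2)] / det = [(-0.8585)(6.2213) - (-0.8585)(-3.4639)] / 37.96755144 = -8.3147442 / 37.96755144 = -0.219
  phi_hat_2 = [gamma(0) gamma(2) - gamma(1)^2] / det = [(6.2213)(-3.4639) - (-0.8585)^2] / 37.96755144 = -22.28698332 / 37.96755144 = -0.587
So phi_hat = [-0.2190, -0.5870].
Therefore phi_hat_1 = -0.2190.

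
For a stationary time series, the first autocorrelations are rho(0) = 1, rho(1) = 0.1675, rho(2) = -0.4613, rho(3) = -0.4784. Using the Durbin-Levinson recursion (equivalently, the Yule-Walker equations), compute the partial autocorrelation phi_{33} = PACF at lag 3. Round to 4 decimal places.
\phi_{33} = -0.3830

The PACF at lag k is phi_{kk}, the last component of the solution
to the Yule-Walker system G_k phi = r_k where
  (G_k)_{ij} = rho(|i - j|), (r_k)_i = rho(i), i,j = 1..k.
Equivalently, Durbin-Levinson gives phi_{kk} iteratively:
  phi_{11} = rho(1)
  phi_{kk} = [rho(k) - sum_{j=1..k-1} phi_{k-1,j} rho(k-j)]
            / [1 - sum_{j=1..k-1} phi_{k-1,j} rho(j)],
  phi_{k,j} = phi_{k-1,j} - phi_{kk} phi_{k-1,k-j},  j = 1..k-1.
Step k = 1:
  phi_11 = rho(1) = 0.1675.
Step k = 2:
  phi_22 = [rho(2) - phi_11 rho(1)] / [1 - phi_11 rho(1)] = [-0.4613 - (0.1675)(0.1675)] / [1 - (0.1675)(0.1675)]
         = -0.48935625 / 0.97194375 = -0.503482.
  Update: phi_21 = phi_11 - phi_22 phi_11 = 0.1675 - (-0.503482)(0.1675) = 0.251833.
Step k = 3:
  phi_33 = [rho(3) - phi_21 rho(2) - phi_22 rho(1)] / [1 - phi_21 rho(1) - phi_22 rho(2)]
    numerator   = -0.4784 - (0.251833)(-0.4613) - (-0.503482)(0.1675) = -0.27789608
    denominator = 1 - (0.251833)(0.1675) - (-0.503482)(-0.4613) = 0.72556165
  phi_33 = -0.27789608 / 0.72556165 = -0.383.
Therefore phi_{33} = -0.3830.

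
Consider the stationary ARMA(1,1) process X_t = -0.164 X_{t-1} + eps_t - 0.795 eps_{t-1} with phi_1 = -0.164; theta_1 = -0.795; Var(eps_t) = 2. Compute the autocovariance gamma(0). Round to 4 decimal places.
\gamma(0) = 3.8902

Multiply the model equation by X_{t-k} and take expectations. With theta_0 = psi_0 = 1 and psi_j the MA(infinity) weights, this gives
  gamma(k) - sum_i phi_i gamma(k-i) = c_k,
  c_k = sigma^2 * sum_{j=k..q} theta_j psi_{j-k}   (c_k = 0 for k > q),
using gamma(-m) = gamma(m).
psi-weights needed (psi_j = theta_j + sum_i phi_i psi_{j-i}):
  psi_1 = theta_1 + phi_1 = -0.795 + (-0.164) = -0.959
Right-hand sides:
  c_0 = sigma^2 (1 + theta_1 psi_1) = 2 * (1 + (-0.795)(-0.959)) = 2 * 1.762405 = 3.52481
  c_1 = sigma^2 theta_1 = 2 * (-0.795) = -1.59
  c_2 = 0
Equations for k = 0 and k = 1 (AR order 1):
  gamma(0) = phi_1 gamma(1) + c_0
  gamma(1) = phi_1 gamma(0) + c_1
Substituting the second into the first: gamma(0) (1 - phi_1^2) = c_0 + phi_1 c_1, so
  gamma(0) = (c_0 + phi_1 c_1) / (1 - phi_1^2) = (3.52481 + (-0.164)(-1.59)) / (1 - (-0.164)^2) = 3.78557 / 0.973104 = 3.890201.
Therefore gamma(0) = 3.8902 (to 4 decimal places).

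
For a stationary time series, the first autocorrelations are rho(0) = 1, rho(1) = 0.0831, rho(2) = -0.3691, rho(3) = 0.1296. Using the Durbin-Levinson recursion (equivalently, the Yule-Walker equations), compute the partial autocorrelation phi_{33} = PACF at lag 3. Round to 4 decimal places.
\phi_{33} = 0.2390

The PACF at lag k is phi_{kk}, the last component of the solution
to the Yule-Walker system G_k phi = r_k where
  (G_k)_{ij} = rho(|i - j|), (r_k)_i = rho(i), i,j = 1..k.
Equivalently, Durbin-Levinson gives phi_{kk} iteratively:
  phi_{11} = rho(1)
  phi_{kk} = [rho(k) - sum_{j=1..k-1} phi_{k-1,j} rho(k-j)]
            / [1 - sum_{j=1..k-1} phi_{k-1,j} rho(j)],
  phi_{k,j} = phi_{k-1,j} - phi_{kk} phi_{k-1,k-j},  j = 1..k-1.
Step k = 1:
  phi_11 = rho(1) = 0.0831.
Step k = 2:
  phi_22 = [rho(2) - phi_11 rho(1)] / [1 - phi_11 rho(1)] = [-0.3691 - (0.0831)(0.0831)] / [1 - (0.0831)(0.0831)]
         = -0.37600561 / 0.99309439 = -0.37862.
  Update: phi_21 = phi_11 - phi_22 phi_11 = 0.0831 - (-0.37862)(0.0831) = 0.114563.
Step k = 3:
  phi_33 = [rho(3) - phi_21 rho(2) - phi_22 rho(1)] / [1 - phi_21 rho(1) - phi_22 rho(2)]
    numerator   = 0.1296 - (0.114563)(-0.3691) - (-0.37862)(0.0831) = 0.20334867
    denominator = 1 - (0.114563)(0.0831) - (-0.37862)(-0.3691) = 0.85073107
  phi_33 = 0.20334867 / 0.85073107 = 0.239.
Therefore phi_{33} = 0.2390.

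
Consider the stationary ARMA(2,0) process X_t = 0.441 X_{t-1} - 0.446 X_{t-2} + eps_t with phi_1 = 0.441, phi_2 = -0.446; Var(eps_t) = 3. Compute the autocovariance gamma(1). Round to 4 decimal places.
\gamma(1) = 1.2593

Multiply the model equation by X_{t-k} and take expectations. With theta_0 = psi_0 = 1 and psi_j the MA(infinity) weights, this gives
  gamma(k) - sum_i phi_i gamma(k-i) = c_k,
  c_k = sigma^2 * sum_{j=k..q} theta_j psi_{j-k}   (c_k = 0 for k > q),
using gamma(-m) = gamma(m).
Pure AR (q = 0): c_0 = sigma^2 = 3, c_k = 0 for k >= 1.
Equations for k = 0, 1, 2 (AR order 2, c_2 = 0):
  (E0) gamma(0) = phi_1 gamma(1) + phi_2 gamma(2) + c_0
  (E1) gamma(1) = phi_1 gamma(0) + phi_2 gamma(1) + c_1
  (E2) gamma(2) = phi_1 gamma(1) + phi_2 gamma(0)
From (E1): gamma(1) = A gamma(0) + B with
  A = phi_1 / (1 - phi_2) = 0.441 / 1.446 = 0.304979,   B = c_1 / (1 - phi_2) = 0 / 1.446 = 0.
Insert (E2) into (E0): gamma(0) (1 - phi_2^2) = phi_1 (1 + phi_2) gamma(1) + c_0.
  phi_1 (1 + phi_2) = (0.441)(0.554) = 0.244314,   1 - phi_2^2 = 0.801084.
Replace gamma(1) by A gamma(0) + B and collect gamma(0):
  gamma(0) [0.801084 - (0.244314)(0.304979)] = c_0 = 3
  gamma(0) * 0.726573 = 3
  gamma(0) = 3 / 0.726573 = 4.128971.
  gamma(1) = A gamma(0) = (0.304979)(4.128971) = 1.25925.
Therefore gamma(1) = 1.2593 (to 4 decimal places).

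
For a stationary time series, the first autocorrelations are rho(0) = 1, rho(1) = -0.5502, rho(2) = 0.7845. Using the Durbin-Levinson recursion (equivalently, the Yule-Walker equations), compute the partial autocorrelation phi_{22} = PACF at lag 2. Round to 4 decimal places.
\phi_{22} = 0.6909

The PACF at lag k is phi_{kk}, the last component of the solution
to the Yule-Walker system G_k phi = r_k where
  (G_k)_{ij} = rho(|i - j|), (r_k)_i = rho(i), i,j = 1..k.
Equivalently, Durbin-Levinson gives phi_{kk} iteratively:
  phi_{11} = rho(1)
  phi_{kk} = [rho(k) - sum_{j=1..k-1} phi_{k-1,j} rho(k-j)]
            / [1 - sum_{j=1..k-1} phi_{k-1,j} rho(j)],
  phi_{k,j} = phi_{k-1,j} - phi_{kk} phi_{k-1,k-j},  j = 1..k-1.
Step k = 1:
  phi_11 = rho(1) = -0.5502.
Step k = 2:
  phi_22 = [rho(2) - phi_11 rho(1)] / [1 - phi_11 rho(1)] = [0.7845 - (-0.5502)(-0.5502)] / [1 - (-0.5502)(-0.5502)]
         = 0.48177996 / 0.69727996 = 0.6909.
Therefore phi_{22} = 0.6909.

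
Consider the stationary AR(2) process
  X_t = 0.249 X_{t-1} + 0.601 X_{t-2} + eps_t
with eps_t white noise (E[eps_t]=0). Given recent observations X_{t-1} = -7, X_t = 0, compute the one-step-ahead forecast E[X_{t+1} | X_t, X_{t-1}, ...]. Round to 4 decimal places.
E[X_{t+1} \mid \mathcal F_t] = -4.2070

For an AR(p) model X_t = c + sum_i phi_i X_{t-i} + eps_t, the
one-step-ahead conditional mean is
  E[X_{t+1} | X_t, ...] = c + sum_i phi_i X_{t+1-i}.
Substitute known values:
  E[X_{t+1} | ...] = (0.249) * (0) + (0.601) * (-7)
                   = -4.2070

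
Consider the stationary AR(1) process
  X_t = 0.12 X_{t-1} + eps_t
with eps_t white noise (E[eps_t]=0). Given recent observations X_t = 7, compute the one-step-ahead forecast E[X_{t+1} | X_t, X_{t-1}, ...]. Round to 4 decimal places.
E[X_{t+1} \mid \mathcal F_t] = 0.8400

For an AR(p) model X_t = c + sum_i phi_i X_{t-i} + eps_t, the
one-step-ahead conditional mean is
  E[X_{t+1} | X_t, ...] = c + sum_i phi_i X_{t+1-i}.
Substitute known values:
  E[X_{t+1} | ...] = (0.12) * (7)
                   = 0.8400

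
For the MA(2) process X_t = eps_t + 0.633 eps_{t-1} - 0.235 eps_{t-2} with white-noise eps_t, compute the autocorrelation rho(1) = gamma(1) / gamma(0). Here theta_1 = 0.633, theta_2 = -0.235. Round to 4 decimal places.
\rho(1) = 0.3326

For an MA(q) process with theta_0 = 1, the autocovariance is
  gamma(k) = sigma^2 * sum_{i=0..q-k} theta_i * theta_{i+k},
and rho(k) = gamma(k) / gamma(0). Sigma^2 cancels.
  numerator   = (1)*(0.633) + (0.633)*(-0.235) = 0.484245.
  denominator = (1)^2 + (0.633)^2 + (-0.235)^2 = 1.455914.
  rho(1) = 0.484245 / 1.455914 = 0.3326.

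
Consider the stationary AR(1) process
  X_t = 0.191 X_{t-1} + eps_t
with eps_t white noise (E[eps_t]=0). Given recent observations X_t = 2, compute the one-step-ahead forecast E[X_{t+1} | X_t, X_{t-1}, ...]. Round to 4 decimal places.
E[X_{t+1} \mid \mathcal F_t] = 0.3820

For an AR(p) model X_t = c + sum_i phi_i X_{t-i} + eps_t, the
one-step-ahead conditional mean is
  E[X_{t+1} | X_t, ...] = c + sum_i phi_i X_{t+1-i}.
Substitute known values:
  E[X_{t+1} | ...] = (0.191) * (2)
                   = 0.3820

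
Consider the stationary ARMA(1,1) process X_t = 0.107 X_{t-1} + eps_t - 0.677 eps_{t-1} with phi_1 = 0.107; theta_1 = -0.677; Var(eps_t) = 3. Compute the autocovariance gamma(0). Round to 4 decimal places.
\gamma(0) = 3.9860

Multiply the model equation by X_{t-k} and take expectations. With theta_0 = psi_0 = 1 and psi_j the MA(infinity) weights, this gives
  gamma(k) - sum_i phi_i gamma(k-i) = c_k,
  c_k = sigma^2 * sum_{j=k..q} theta_j psi_{j-k}   (c_k = 0 for k > q),
using gamma(-m) = gamma(m).
psi-weights needed (psi_j = theta_j + sum_i phi_i psi_{j-i}):
  psi_1 = theta_1 + phi_1 = -0.677 + (0.107) = -0.57
Right-hand sides:
  c_0 = sigma^2 (1 + theta_1 psi_1) = 3 * (1 + (-0.677)(-0.57)) = 3 * 1.38589 = 4.15767
  c_1 = sigma^2 theta_1 = 3 * (-0.677) = -2.031
  c_2 = 0
Equations for k = 0 and k = 1 (AR order 1):
  gamma(0) = phi_1 gamma(1) + c_0
  gamma(1) = phi_1 gamma(0) + c_1
Substituting the second into the first: gamma(0) (1 - phi_1^2) = c_0 + phi_1 c_1, so
  gamma(0) = (c_0 + phi_1 c_1) / (1 - phi_1^2) = (4.15767 + (0.107)(-2.031)) / (1 - (0.107)^2) = 3.940353 / 0.988551 = 3.985989.
Therefore gamma(0) = 3.9860 (to 4 decimal places).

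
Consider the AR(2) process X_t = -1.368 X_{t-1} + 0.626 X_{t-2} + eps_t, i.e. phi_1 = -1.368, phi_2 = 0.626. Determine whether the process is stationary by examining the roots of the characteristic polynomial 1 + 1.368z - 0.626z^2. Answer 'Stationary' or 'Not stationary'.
\text{Not stationary}

The AR(p) characteristic polynomial is P(z) = 1 + 1.368z - 0.626z^2.
Stationarity requires all roots to lie outside the unit circle, i.e. |z| > 1 for every root.
Set 1 + (1.368) z + (-0.626) z^2 = 0, i.e. a z^2 + b z + c = 0 with a = -0.626, b = 1.368, c = 1.
Discriminant D = b^2 - 4ac = (1.368)^2 - 4*(-0.626)*1 = 1.871424 - (-2.504) = 4.375424.
D >= 0, so the roots are real: z = (-b +/- sqrt(D)) / (2a) = (-1.368 +/- 2.091751) / (-1.252).
  z_1 = (-1.368 + 2.091751) / (-1.252) = -0.5781,   |z_1| = 0.5781.
  z_2 = (-1.368 - 2.091751) / (-1.252) = 2.7634,   |z_2| = 2.7634.
Moduli of all roots: 0.5781, 2.7634.
All moduli strictly greater than 1? No.
Verdict: Not stationary.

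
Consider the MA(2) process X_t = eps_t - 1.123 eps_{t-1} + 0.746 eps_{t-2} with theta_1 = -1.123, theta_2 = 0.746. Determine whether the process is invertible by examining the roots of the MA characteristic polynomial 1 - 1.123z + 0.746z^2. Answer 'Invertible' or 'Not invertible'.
\text{Invertible}

The MA(q) characteristic polynomial is P(z) = 1 - 1.123z + 0.746z^2.
Invertibility requires all roots to lie outside the unit circle, i.e. |z| > 1 for every root.
Set 1 + (-1.123) z + (0.746) z^2 = 0, i.e. a z^2 + b z + c = 0 with a = 0.746, b = -1.123, c = 1.
Discriminant D = b^2 - 4ac = (-1.123)^2 - 4*(0.746)*1 = 1.261129 - (2.984) = -1.722871.
D < 0, so the roots are the complex-conjugate pair z = (-b +/- i sqrt(-D)) / (2a) = 0.7527 +/- 0.8797i.
For a conjugate pair |z|^2 = z * conj(z) = (product of roots) = c/a = 1/(0.746) = 1.340483, so |z| = sqrt(1.340483) = 1.1578 for both roots.
Moduli of all roots: 1.1578, 1.1578.
All moduli strictly greater than 1? Yes.
Verdict: Invertible.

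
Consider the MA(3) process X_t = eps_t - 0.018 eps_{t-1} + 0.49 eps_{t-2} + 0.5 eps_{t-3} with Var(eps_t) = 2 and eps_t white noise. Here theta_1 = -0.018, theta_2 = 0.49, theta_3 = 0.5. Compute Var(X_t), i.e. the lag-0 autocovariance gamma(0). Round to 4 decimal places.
\gamma(0) = 2.9808

For an MA(q) process X_t = eps_t + sum_i theta_i eps_{t-i} with
Var(eps_t) = sigma^2, the variance is
  gamma(0) = sigma^2 * (1 + sum_i theta_i^2).
  sum_i theta_i^2 = (-0.018)^2 + (0.49)^2 + (0.5)^2 = 0.000324 + 0.2401 + 0.25 = 0.490424.
  gamma(0) = 2 * (1 + 0.490424) = 2 * 1.490424 = 2.980848, which rounds to 2.9808.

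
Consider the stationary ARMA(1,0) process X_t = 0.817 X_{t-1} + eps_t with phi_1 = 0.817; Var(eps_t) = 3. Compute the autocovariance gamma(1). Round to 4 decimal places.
\gamma(1) = 7.3712

Multiply the model equation by X_{t-k} and take expectations. With theta_0 = psi_0 = 1 and psi_j the MA(infinity) weights, this gives
  gamma(k) - sum_i phi_i gamma(k-i) = c_k,
  c_k = sigma^2 * sum_{j=k..q} theta_j psi_{j-k}   (c_k = 0 for k > q),
using gamma(-m) = gamma(m).
Pure AR (q = 0): c_0 = sigma^2 = 3, c_k = 0 for k >= 1.
Equations for k = 0 and k = 1 (AR order 1):
  gamma(0) = phi_1 gamma(1) + c_0
  gamma(1) = phi_1 gamma(0) + c_1
Substituting the second into the first: gamma(0) (1 - phi_1^2) = c_0 + phi_1 c_1, so
  gamma(0) = c_0 / (1 - phi_1^2) = 3 / (1 - (0.817)^2) = 3 / 0.332511 = 9.022258.
  gamma(1) = phi_1 gamma(0) = (0.817)(9.022258) = 7.371185.
Therefore gamma(1) = 7.3712 (to 4 decimal places).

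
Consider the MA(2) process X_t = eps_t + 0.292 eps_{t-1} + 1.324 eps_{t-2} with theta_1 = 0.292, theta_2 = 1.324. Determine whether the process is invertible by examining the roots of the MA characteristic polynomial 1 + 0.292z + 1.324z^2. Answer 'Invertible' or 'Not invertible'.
\text{Not invertible}

The MA(q) characteristic polynomial is P(z) = 1 + 0.292z + 1.324z^2.
Invertibility requires all roots to lie outside the unit circle, i.e. |z| > 1 for every root.
Set 1 + (0.292) z + (1.324) z^2 = 0, i.e. a z^2 + b z + c = 0 with a = 1.324, b = 0.292, c = 1.
Discriminant D = b^2 - 4ac = (0.292)^2 - 4*(1.324)*1 = 0.085264 - (5.296) = -5.210736.
D < 0, so the roots are the complex-conjugate pair z = (-b +/- i sqrt(-D)) / (2a) = -0.1103 +/- 0.862i.
For a conjugate pair |z|^2 = z * conj(z) = (product of roots) = c/a = 1/(1.324) = 0.755287, so |z| = sqrt(0.755287) = 0.8691 for both roots.
Moduli of all roots: 0.8691, 0.8691.
All moduli strictly greater than 1? No.
Verdict: Not invertible.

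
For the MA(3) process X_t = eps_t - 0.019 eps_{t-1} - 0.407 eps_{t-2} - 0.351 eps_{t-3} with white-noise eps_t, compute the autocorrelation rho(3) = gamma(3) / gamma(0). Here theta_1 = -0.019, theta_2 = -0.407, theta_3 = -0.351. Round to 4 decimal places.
\rho(3) = -0.2723

For an MA(q) process with theta_0 = 1, the autocovariance is
  gamma(k) = sigma^2 * sum_{i=0..q-k} theta_i * theta_{i+k},
and rho(k) = gamma(k) / gamma(0). Sigma^2 cancels.
  numerator   = (1)*(-0.351) = -0.351.
  denominator = (1)^2 + (-0.019)^2 + (-0.407)^2 + (-0.351)^2 = 1.289211.
  rho(3) = -0.351 / 1.289211 = -0.2723.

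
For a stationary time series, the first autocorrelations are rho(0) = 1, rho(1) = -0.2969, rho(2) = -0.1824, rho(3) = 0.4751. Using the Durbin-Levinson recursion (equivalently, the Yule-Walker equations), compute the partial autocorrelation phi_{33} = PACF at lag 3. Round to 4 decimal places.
\phi_{33} = 0.3809

The PACF at lag k is phi_{kk}, the last component of the solution
to the Yule-Walker system G_k phi = r_k where
  (G_k)_{ij} = rho(|i - j|), (r_k)_i = rho(i), i,j = 1..k.
Equivalently, Durbin-Levinson gives phi_{kk} iteratively:
  phi_{11} = rho(1)
  phi_{kk} = [rho(k) - sum_{j=1..k-1} phi_{k-1,j} rho(k-j)]
            / [1 - sum_{j=1..k-1} phi_{k-1,j} rho(j)],
  phi_{k,j} = phi_{k-1,j} - phi_{kk} phi_{k-1,k-j},  j = 1..k-1.
Step k = 1:
  phi_11 = rho(1) = -0.2969.
Step k = 2:
  phi_22 = [rho(2) - phi_11 rho(1)] / [1 - phi_11 rho(1)] = [-0.1824 - (-0.2969)(-0.2969)] / [1 - (-0.2969)(-0.2969)]
         = -0.27054961 / 0.91185039 = -0.296704.
  Update: phi_21 = phi_11 - phi_22 phi_11 = -0.2969 - (-0.296704)(-0.2969) = -0.384991.
Step k = 3:
  phi_33 = [rho(3) - phi_21 rho(2) - phi_22 rho(1)] / [1 - phi_21 rho(1) - phi_22 rho(2)]
    numerator   = 0.4751 - (-0.384991)(-0.1824) - (-0.296704)(-0.2969) = 0.31678617
    denominator = 1 - (-0.384991)(-0.2969) - (-0.296704)(-0.1824) = 0.83157725
  phi_33 = 0.31678617 / 0.83157725 = 0.3809.
Therefore phi_{33} = 0.3809.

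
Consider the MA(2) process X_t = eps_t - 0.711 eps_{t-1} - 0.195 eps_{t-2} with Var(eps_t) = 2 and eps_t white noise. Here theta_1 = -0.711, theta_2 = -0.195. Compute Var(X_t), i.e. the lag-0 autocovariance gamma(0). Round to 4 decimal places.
\gamma(0) = 3.0871

For an MA(q) process X_t = eps_t + sum_i theta_i eps_{t-i} with
Var(eps_t) = sigma^2, the variance is
  gamma(0) = sigma^2 * (1 + sum_i theta_i^2).
  sum_i theta_i^2 = (-0.711)^2 + (-0.195)^2 = 0.505521 + 0.038025 = 0.543546.
  gamma(0) = 2 * (1 + 0.543546) = 2 * 1.543546 = 3.087092, which rounds to 3.0871.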